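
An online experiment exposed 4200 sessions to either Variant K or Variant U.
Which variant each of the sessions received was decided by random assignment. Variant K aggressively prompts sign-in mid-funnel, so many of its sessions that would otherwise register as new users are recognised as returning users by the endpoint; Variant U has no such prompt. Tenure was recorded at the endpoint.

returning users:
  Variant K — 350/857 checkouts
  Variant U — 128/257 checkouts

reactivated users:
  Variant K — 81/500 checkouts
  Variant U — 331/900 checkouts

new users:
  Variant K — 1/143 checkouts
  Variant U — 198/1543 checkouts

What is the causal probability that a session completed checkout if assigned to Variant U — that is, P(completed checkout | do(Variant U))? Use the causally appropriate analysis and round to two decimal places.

Variant U is higher inside every user tenure stratum but Variant K is higher in aggregate. Whether to stratify depends on how user tenure relates to the variant.
User tenure here is a post-treatment variable shaped by the variant; conditioning on it would introduce bias rather than remove it. The overall comparison is the causal one.
So P(outcome | do(Variant U)) is just the pooled rate for Variant U: 657/2700 = 0.243.

0.24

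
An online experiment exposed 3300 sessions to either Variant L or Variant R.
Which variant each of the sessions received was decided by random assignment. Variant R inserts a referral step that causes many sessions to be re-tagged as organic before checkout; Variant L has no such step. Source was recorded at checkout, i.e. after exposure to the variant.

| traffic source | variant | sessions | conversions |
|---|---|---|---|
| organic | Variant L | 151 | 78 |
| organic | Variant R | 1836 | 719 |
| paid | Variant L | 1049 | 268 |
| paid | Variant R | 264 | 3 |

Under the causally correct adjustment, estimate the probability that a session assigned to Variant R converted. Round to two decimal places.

The stratified and pooled comparisons disagree (Variant L wins within each traffic source; Variant R wins overall), so the answer turns on the causal role of traffic source.
Stratifying would compare variants among sessions the variants themselves sorted into traffic source groups — a form of selection on an intermediate. The unconditioned pooled rates give the total causal effect.
So P(outcome | do(Variant R)) is just the pooled rate for Variant R: 722/2100 = 0.344.

0.34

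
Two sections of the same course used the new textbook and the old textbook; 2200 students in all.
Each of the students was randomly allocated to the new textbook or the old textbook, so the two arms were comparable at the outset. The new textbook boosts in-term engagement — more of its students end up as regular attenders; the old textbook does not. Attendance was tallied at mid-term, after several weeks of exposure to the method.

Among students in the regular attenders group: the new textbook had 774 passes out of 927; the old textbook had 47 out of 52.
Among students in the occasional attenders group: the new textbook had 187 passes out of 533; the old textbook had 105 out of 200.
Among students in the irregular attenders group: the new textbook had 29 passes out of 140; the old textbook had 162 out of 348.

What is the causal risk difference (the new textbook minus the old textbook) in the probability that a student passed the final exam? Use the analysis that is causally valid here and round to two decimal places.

Mid-term attendance is recorded after the teaching method and is itself shifted by it — it sits on the causal path from teaching method to outcome. Conditioning on a mediator would strip out part of the effect we want; the pooled comparison gives the total causal effect.
The causal difference is the pooled difference: 0.619 − 0.523 = +0.095.

+0.10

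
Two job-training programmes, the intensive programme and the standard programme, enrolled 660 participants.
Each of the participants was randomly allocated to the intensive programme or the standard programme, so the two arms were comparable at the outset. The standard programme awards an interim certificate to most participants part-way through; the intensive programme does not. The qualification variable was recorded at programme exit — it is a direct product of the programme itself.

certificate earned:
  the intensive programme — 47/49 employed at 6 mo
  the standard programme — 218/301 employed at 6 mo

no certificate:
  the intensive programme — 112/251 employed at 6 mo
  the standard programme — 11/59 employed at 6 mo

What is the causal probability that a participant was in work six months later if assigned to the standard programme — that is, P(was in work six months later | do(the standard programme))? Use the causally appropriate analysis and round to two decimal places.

0.64

Because the programme influences qualification attained during the programme, qualification attained during the programme is a post-treatment mediator, not a confounder. Stratifying on it would bias the estimate; the causal effect is the crude pooled difference.
So P(outcome | do(the standard programme)) is just the pooled rate for the standard programme: 229/360 = 0.636.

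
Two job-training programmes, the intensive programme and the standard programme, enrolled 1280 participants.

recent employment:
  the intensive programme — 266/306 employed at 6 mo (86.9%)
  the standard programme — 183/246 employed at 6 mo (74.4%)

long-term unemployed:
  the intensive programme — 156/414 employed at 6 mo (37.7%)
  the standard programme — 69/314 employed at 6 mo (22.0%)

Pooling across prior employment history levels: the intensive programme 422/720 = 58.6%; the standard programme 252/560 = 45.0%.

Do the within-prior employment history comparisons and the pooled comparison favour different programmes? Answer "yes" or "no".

no

Within each prior employment history level (recent employment 86.9% vs 74.4%; long-term unemployed 37.7% vs 22.0%), the intensive programme has the higher rate every time. Pooled: 58.6% vs 45.0% — the intensive programme has the higher rate overall. They agree.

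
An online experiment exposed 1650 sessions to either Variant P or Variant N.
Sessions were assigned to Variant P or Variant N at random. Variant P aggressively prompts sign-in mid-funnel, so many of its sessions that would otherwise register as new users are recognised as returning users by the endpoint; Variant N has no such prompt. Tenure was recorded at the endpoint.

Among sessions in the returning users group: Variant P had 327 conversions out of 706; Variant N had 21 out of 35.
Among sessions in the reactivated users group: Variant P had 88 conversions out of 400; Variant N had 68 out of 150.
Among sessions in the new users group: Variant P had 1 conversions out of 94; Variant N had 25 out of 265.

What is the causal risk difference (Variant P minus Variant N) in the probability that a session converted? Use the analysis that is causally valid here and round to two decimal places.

The stratified and pooled comparisons disagree (Variant N wins within each user tenure; Variant P wins overall), so the answer turns on the causal role of user tenure.
User tenure is downstream of the variant. One should not condition on a consequence of treatment, so the overall rates are the right comparison.
The causal difference is the pooled difference: 0.347 − 0.253 = +0.093.

+0.09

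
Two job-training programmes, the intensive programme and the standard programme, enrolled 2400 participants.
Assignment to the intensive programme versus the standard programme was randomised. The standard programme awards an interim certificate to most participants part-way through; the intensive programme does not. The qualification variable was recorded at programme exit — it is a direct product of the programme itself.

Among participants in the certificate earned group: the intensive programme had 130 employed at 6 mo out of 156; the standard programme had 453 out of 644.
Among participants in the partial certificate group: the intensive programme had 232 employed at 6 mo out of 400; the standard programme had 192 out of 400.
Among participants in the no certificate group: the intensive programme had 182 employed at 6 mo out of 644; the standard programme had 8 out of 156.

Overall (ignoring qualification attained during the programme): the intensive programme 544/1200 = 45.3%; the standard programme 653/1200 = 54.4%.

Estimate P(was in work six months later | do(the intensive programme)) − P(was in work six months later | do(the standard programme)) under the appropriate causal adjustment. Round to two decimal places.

-0.09

The stratified and pooled comparisons disagree (the intensive programme wins within each qualification attained during the programme; the standard programme wins overall), so the answer turns on the causal role of qualification attained during the programme.
Qualification attained during the programme lies on the pathway programme → qualification attained during the programme → outcome, so adjusting for it blocks the indirect effect. For the total causal effect of programme, use the unadjusted pooled rates.
The causal difference is the pooled difference: 0.453 − 0.544 = -0.091.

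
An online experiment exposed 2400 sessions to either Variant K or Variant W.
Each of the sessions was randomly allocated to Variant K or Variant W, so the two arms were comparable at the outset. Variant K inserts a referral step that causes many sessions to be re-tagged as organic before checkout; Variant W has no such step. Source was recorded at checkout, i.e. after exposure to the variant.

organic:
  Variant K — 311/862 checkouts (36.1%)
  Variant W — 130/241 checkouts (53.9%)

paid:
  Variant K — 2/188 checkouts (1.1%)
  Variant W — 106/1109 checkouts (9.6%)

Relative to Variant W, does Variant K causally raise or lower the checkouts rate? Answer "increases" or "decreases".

increases

The stratified and pooled comparisons disagree (Variant W wins within each traffic source; Variant K wins overall), so the answer turns on the causal role of traffic source.
Traffic source here is a post-treatment variable shaped by the variant; conditioning on it would introduce bias rather than remove it. The overall comparison is the causal one.
Pooled: Variant K 29.8% vs Variant W 17.5%; Variant K is higher overall.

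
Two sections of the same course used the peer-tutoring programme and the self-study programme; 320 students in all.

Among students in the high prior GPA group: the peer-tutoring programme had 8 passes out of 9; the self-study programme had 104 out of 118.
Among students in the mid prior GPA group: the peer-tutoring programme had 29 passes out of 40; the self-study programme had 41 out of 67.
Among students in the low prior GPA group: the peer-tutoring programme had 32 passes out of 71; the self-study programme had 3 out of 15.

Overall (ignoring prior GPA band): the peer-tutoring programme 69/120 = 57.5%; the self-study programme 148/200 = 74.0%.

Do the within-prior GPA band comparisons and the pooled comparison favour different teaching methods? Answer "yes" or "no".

yes

Within each prior GPA band level (high prior GPA 88.9% vs 88.1%; mid prior GPA 72.5% vs 61.2%; low prior GPA 45.1% vs 20.0%), the peer-tutoring programme has the higher rate every time. Pooled: 57.5% vs 74.0% — the self-study programme has the higher rate overall. The two comparisons disagree.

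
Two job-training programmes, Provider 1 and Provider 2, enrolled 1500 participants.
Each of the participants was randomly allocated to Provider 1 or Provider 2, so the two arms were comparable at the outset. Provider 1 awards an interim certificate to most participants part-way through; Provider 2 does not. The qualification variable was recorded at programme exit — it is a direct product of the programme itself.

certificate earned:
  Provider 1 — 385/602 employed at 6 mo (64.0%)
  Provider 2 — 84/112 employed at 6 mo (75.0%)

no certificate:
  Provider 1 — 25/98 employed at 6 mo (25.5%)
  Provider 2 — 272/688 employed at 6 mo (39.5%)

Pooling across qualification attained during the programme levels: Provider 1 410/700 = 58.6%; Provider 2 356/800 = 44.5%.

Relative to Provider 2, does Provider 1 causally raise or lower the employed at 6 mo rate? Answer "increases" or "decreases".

Qualification attained during the programme here is a post-treatment variable shaped by the programme; conditioning on it would introduce bias rather than remove it. The overall comparison is the causal one.
Pooled: Provider 1 58.6% vs Provider 2 44.5%; Provider 1 is higher overall.

increases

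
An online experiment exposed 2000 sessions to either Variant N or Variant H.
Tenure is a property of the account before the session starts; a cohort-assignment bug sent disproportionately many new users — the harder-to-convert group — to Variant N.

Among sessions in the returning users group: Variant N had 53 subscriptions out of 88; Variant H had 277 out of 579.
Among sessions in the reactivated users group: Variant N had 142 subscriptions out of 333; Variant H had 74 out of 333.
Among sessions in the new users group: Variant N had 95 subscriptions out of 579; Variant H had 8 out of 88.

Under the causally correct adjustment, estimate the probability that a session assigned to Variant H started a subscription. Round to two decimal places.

The stratified and pooled comparisons disagree (Variant N wins within each user tenure; Variant H wins overall), so the answer turns on the causal role of user tenure.
Here user tenure is a common cause — it drives both which variant a case falls under and the outcome. The crude comparison mixes populations; the stratum-specific rates are the causally relevant ones.
Standardising Variant H to the population user tenure mix: 0.334·277/579 + 0.333·74/333 + 0.334·8/88 = 0.264.

0.26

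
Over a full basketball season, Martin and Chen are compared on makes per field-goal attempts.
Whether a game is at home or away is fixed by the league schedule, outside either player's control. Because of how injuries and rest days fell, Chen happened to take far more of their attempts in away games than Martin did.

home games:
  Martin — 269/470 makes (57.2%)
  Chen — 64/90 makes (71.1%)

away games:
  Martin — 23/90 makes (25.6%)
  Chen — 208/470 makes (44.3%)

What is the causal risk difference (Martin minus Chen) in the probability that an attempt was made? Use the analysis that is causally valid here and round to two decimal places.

The game venue-specific comparison favours Chen throughout, but the pooled figures favour Martin. The question is whether to condition on game venue.
Game venue is set before the player has any effect — it is not caused by the player — and it independently drives the outcome. That makes it a confounder, so the causal comparison is within game venue levels.
Adjusting over the population distribution of game venue: 0.500·(0.572−0.711) + 0.500·(0.256−0.443) = -0.163.

-0.16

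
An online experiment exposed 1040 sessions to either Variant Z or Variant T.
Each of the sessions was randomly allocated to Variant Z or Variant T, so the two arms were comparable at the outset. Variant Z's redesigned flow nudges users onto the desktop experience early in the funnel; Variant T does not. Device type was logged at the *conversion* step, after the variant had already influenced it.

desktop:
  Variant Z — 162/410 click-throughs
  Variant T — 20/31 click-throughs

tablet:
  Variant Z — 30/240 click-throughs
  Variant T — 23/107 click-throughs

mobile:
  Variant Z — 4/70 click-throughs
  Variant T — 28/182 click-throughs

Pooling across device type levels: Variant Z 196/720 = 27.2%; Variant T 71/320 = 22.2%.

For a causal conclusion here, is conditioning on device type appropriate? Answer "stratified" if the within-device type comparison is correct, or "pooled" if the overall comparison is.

Device type is downstream of the variant. One should not condition on a consequence of treatment, so the overall rates are the right comparison.
Pooled: Variant Z 27.2% vs Variant T 22.2%; Variant Z is higher overall.

pooled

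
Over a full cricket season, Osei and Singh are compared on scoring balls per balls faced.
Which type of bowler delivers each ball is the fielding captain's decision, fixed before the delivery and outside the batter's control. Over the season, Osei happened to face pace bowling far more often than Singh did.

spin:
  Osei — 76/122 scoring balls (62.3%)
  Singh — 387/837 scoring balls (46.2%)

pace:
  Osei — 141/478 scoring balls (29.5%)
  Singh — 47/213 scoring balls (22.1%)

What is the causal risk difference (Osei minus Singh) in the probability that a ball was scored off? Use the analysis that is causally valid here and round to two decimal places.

The stratified and pooled comparisons disagree (Osei wins within each bowling type; Singh wins overall), so the answer turns on the causal role of bowling type.
Nothing the player does changes bowling type; the imbalance is an allocation artefact. With bowling type also predicting the outcome, the pooled figure is confounded, and the within-stratum comparison is the causal one.
Adjusting over the population distribution of bowling type: 0.581·(0.623−0.462) + 0.419·(0.295−0.221) = +0.124.

+0.12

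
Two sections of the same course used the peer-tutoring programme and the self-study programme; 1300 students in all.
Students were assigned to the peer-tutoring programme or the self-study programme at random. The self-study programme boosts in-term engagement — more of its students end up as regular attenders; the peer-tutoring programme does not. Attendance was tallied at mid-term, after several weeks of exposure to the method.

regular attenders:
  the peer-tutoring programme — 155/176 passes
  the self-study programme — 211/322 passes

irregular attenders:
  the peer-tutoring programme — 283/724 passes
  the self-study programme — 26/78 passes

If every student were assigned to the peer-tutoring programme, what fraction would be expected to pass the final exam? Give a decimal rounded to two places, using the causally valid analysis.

Because the teaching method influences mid-term attendance, mid-term attendance is a post-treatment mediator, not a confounder. Stratifying on it would bias the estimate; the causal effect is the crude pooled difference.
So P(outcome | do(the peer-tutoring programme)) is just the pooled rate for the peer-tutoring programme: 438/900 = 0.487.

0.49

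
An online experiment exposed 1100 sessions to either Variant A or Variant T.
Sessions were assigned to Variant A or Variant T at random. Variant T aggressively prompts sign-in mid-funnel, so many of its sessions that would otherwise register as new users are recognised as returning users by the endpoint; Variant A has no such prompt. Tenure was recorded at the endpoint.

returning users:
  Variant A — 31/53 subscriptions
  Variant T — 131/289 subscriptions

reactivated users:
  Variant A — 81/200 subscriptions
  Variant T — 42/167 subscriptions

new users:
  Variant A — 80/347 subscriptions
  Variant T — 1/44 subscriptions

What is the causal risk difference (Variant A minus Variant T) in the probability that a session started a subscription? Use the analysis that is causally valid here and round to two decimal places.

Variant A is higher inside every user tenure stratum but Variant T is higher in aggregate. Whether to stratify depends on how user tenure relates to the variant.
The distribution of user tenure is itself part of what the variant does — it is an intermediate outcome. Holding it fixed would remove that part of the effect; the total effect is the pooled difference.
The causal difference is the pooled difference: 0.320 − 0.348 = -0.028.

-0.03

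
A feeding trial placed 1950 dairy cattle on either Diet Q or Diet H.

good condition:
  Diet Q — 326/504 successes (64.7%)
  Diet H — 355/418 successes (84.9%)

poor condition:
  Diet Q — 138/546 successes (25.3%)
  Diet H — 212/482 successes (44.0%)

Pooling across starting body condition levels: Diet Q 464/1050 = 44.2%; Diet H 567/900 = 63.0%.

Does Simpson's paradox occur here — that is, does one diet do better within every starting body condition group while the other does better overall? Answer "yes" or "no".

no

Within each starting body condition level (good condition 64.7% vs 84.9%; poor condition 25.3% vs 44.0%), Diet H has the higher rate every time. Pooled: 44.2% vs 63.0% — Diet H has the higher rate overall. They agree.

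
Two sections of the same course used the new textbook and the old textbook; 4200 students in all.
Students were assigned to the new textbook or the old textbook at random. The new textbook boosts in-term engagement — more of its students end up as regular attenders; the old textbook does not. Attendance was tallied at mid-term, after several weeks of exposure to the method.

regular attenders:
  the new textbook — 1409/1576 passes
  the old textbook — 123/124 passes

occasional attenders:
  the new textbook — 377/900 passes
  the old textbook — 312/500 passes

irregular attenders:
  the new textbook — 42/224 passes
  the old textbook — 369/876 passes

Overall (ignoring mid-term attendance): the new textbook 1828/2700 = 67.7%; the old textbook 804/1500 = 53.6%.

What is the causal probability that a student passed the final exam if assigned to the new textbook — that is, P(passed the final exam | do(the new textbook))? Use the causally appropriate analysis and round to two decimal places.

0.68

Mid-term attendance here is a post-treatment variable shaped by the teaching method; conditioning on it would introduce bias rather than remove it. The overall comparison is the causal one.
So P(outcome | do(the new textbook)) is just the pooled rate for the new textbook: 1828/2700 = 0.677.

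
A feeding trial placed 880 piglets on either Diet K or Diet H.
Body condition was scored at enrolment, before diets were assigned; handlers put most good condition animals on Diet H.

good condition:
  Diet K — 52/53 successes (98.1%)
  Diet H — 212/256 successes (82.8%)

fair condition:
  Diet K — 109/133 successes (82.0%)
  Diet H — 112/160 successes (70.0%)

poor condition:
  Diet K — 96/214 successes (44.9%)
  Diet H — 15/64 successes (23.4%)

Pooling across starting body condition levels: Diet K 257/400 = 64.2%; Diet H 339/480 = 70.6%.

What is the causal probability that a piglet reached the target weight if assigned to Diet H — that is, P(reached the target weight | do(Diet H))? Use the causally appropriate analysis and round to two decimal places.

0.60

Since starting body condition is a pre-existing factor (not a product of the diet) and it affects the outcome on its own, it is a confounder. The stratified rates, not the pooled rate, identify the causal effect.
Standardising Diet H to the population starting body condition mix: 0.351·212/256 + 0.333·112/160 + 0.316·15/64 = 0.598.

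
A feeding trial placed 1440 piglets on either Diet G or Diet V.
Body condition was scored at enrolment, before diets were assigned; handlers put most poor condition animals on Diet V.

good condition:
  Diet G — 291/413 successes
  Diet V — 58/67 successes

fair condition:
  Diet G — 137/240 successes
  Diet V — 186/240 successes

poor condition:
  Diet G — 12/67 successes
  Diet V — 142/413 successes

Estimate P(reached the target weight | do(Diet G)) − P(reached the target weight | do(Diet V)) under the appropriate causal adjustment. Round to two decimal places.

Starting body condition satisfies the back-door criterion: it is not a descendant of the diet, and it blocks the spurious path from diet to outcome. Adjusting for it (i.e., using the within-starting body condition rates) gives the causal effect.
Adjusting over the population distribution of starting body condition: 0.333·(0.705−0.866) + 0.333·(0.571−0.775) + 0.333·(0.179−0.344) = -0.177.

-0.18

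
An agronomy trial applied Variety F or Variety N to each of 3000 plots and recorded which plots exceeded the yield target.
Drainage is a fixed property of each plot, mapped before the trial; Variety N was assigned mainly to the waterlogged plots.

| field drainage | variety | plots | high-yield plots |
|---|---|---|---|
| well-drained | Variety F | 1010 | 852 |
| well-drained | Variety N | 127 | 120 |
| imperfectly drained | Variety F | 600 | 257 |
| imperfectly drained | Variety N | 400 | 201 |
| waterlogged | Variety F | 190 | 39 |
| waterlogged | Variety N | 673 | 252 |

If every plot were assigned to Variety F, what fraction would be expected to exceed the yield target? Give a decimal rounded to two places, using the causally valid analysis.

0.52

Nothing the variety does changes field drainage; the imbalance is an allocation artefact. With field drainage also predicting the outcome, the pooled figure is confounded, and the within-stratum comparison is the causal one.
Standardising Variety F to the population field drainage mix: 0.379·852/1010 + 0.333·257/600 + 0.288·39/190 = 0.522.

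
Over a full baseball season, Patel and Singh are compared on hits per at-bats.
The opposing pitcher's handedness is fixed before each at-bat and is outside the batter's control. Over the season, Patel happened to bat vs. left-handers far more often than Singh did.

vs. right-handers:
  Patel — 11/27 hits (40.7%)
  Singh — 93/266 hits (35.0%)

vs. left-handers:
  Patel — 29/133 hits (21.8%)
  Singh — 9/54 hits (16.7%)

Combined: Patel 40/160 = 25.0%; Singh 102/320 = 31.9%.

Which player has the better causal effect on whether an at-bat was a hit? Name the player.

The pitcher handedness-specific comparison favours Patel throughout, but the pooled figures favour Singh. The question is whether to condition on pitcher handedness.
Nothing the player does changes pitcher handedness; the imbalance is an allocation artefact. With pitcher handedness also predicting the outcome, the pooled figure is confounded, and the within-stratum comparison is the causal one.
Within each level — vs. right-handers: 40.7% vs 35.0%; vs. left-handers: 21.8% vs 16.7% — Patel is higher every time.

Patel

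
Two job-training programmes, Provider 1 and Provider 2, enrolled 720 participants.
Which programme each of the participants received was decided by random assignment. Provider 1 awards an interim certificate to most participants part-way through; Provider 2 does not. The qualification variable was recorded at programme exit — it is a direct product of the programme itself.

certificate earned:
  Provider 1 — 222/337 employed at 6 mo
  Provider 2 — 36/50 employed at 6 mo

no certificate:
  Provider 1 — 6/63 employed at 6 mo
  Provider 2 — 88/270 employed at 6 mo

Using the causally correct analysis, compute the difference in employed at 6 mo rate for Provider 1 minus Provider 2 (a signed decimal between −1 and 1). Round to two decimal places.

Qualification attained during the programme is recorded after the programme and is itself shifted by it — it sits on the causal path from programme to outcome. Conditioning on a mediator would strip out part of the effect we want; the pooled comparison gives the total causal effect.
The causal difference is the pooled difference: 0.570 − 0.388 = +0.182.

+0.18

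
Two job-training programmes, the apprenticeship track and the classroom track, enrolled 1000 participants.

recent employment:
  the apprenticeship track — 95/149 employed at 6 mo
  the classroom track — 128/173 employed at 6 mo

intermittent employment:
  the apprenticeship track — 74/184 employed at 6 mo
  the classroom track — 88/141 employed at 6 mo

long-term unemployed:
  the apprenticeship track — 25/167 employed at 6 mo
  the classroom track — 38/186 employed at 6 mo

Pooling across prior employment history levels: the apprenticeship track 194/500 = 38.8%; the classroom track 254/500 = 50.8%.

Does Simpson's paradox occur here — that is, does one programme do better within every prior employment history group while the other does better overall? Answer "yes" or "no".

Within each prior employment history level (recent employment 63.8% vs 74.0%; intermittent employment 40.2% vs 62.4%; long-term unemployed 15.0% vs 20.4%), the classroom track has the higher rate every time. Pooled: 38.8% vs 50.8% — the classroom track has the higher rate overall. They agree.

no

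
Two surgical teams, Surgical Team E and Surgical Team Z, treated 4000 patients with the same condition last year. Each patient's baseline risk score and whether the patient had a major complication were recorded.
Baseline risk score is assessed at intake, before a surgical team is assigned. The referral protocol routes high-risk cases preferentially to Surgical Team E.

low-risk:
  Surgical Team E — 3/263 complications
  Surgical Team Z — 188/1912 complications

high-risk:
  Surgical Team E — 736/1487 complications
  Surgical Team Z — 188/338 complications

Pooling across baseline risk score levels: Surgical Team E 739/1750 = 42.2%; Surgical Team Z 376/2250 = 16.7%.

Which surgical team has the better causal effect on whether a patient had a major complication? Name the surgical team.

Surgical Team E

Within every baseline risk score level Surgical Team E has the lower rate, yet pooled Surgical Team Z does — Simpson's reversal.
Nothing the surgical team does changes baseline risk score; the imbalance is an allocation artefact. With baseline risk score also predicting the outcome, the pooled figure is confounded, and the within-stratum comparison is the causal one.
Within each level — low-risk: 1.1% vs 9.8%; high-risk: 49.5% vs 55.6% — Surgical Team E is lower every time.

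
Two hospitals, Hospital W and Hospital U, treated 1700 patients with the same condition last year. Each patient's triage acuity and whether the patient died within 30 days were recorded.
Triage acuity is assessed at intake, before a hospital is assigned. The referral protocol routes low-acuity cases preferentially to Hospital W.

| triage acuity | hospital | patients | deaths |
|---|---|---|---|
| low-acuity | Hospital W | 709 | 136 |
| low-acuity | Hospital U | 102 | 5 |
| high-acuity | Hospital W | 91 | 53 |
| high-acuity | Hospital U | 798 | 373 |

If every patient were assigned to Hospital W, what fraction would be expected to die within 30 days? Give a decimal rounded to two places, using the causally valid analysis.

0.40

The stratified and pooled comparisons disagree (Hospital U wins within each triage acuity; Hospital W wins overall), so the answer turns on the causal role of triage acuity.
Triage acuity satisfies the back-door criterion: it is not a descendant of the hospital, and it blocks the spurious path from hospital to outcome. Adjusting for it (i.e., using the within-triage acuity rates) gives the causal effect.
Standardising Hospital W to the population triage acuity mix: 0.477·136/709 + 0.523·53/91 = 0.396.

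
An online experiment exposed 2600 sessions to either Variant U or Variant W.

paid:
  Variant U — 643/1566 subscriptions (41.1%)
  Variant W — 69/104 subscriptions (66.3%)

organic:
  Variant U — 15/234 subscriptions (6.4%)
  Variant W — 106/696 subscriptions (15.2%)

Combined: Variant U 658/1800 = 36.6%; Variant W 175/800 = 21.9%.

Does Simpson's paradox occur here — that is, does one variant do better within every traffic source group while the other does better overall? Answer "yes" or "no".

yes

Within each traffic source level (paid 41.1% vs 66.3%; organic 6.4% vs 15.2%), Variant W has the higher rate every time. Pooled: 36.6% vs 21.9% — Variant U has the higher rate overall. The two comparisons disagree.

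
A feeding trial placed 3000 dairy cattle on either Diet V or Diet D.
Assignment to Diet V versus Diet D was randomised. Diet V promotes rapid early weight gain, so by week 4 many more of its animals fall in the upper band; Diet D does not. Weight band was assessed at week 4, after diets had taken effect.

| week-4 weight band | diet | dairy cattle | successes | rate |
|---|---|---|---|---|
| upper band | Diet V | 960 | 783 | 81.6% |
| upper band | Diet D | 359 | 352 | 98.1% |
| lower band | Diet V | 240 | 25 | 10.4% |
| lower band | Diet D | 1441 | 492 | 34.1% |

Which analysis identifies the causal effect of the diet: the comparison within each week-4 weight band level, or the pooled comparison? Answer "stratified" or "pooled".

pooled

The week-4 weight band-specific comparison favours Diet D throughout, but the pooled figures favour Diet V. The question is whether to condition on week-4 weight band.
The distribution of week-4 weight band is itself part of what the diet does — it is an intermediate outcome. Holding it fixed would remove that part of the effect; the total effect is the pooled difference.
Pooled: Diet V 67.3% vs Diet D 46.9%; Diet V is higher overall.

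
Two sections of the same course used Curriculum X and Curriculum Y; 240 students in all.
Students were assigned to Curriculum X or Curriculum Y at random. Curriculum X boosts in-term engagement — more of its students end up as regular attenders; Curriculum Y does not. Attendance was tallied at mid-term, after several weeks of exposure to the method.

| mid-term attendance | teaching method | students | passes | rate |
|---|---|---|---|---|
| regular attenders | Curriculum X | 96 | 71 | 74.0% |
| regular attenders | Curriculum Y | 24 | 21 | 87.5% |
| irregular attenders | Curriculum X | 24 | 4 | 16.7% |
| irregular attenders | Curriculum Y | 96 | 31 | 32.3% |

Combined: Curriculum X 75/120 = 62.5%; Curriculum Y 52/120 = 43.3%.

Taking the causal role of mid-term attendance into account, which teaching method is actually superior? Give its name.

Curriculum X

The stratified and pooled comparisons disagree (Curriculum Y wins within each mid-term attendance; Curriculum X wins overall), so the answer turns on the causal role of mid-term attendance.
Because the teaching method influences mid-term attendance, mid-term attendance is a post-treatment mediator, not a confounder. Stratifying on it would bias the estimate; the causal effect is the crude pooled difference.
Pooled: Curriculum X 62.5% vs Curriculum Y 43.3%; Curriculum X is higher overall.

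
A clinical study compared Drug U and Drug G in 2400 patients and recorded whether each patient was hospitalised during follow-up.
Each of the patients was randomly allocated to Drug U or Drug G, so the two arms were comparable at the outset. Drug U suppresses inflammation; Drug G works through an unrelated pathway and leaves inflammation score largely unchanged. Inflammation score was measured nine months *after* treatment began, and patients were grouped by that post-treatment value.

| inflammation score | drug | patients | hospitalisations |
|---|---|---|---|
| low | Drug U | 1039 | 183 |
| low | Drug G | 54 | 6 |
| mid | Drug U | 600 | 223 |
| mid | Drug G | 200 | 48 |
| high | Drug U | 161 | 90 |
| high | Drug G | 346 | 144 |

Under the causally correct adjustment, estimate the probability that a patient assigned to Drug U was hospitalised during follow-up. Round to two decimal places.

0.28

Because the drug influences inflammation score, inflammation score is a post-treatment mediator, not a confounder. Stratifying on it would bias the estimate; the causal effect is the crude pooled difference.
So P(outcome | do(Drug U)) is just the pooled rate for Drug U: 496/1800 = 0.276.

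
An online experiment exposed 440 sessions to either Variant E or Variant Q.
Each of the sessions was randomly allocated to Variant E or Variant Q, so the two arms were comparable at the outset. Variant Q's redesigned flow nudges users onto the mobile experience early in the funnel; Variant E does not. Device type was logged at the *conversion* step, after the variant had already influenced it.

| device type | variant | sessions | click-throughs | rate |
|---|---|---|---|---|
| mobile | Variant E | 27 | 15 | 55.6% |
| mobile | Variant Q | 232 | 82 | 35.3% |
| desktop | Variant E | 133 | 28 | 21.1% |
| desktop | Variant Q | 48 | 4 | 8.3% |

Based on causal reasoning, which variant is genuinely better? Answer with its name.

Device type here is a post-treatment variable shaped by the variant; conditioning on it would introduce bias rather than remove it. The overall comparison is the causal one.
Pooled: Variant E 26.9% vs Variant Q 30.7%; Variant Q is higher overall.

Variant Q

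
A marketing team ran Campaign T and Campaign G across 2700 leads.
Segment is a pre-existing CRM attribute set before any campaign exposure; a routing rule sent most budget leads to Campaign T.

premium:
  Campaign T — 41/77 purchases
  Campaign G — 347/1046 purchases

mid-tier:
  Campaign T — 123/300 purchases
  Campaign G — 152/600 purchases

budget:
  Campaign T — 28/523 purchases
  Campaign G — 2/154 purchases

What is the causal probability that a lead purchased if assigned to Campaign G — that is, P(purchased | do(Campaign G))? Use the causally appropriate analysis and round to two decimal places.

0.23

Customer segment is set before the campaign has any effect — it is not caused by the campaign — and it independently drives the outcome. That makes it a confounder, so the causal comparison is within customer segment levels.
Standardising Campaign G to the population customer segment mix: 0.416·347/1046 + 0.333·152/600 + 0.251·2/154 = 0.226.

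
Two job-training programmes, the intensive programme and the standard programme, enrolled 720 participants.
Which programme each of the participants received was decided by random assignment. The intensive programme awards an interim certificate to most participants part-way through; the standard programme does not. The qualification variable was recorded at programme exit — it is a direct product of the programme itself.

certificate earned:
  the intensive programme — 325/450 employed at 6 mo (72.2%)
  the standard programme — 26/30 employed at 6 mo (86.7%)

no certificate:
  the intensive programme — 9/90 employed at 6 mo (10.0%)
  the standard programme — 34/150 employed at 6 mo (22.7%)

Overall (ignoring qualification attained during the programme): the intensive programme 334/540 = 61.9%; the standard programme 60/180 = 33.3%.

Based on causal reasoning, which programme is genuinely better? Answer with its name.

The qualification attained during the programme-specific comparison favours the standard programme throughout, but the pooled figures favour the intensive programme. The question is whether to condition on qualification attained during the programme.
Qualification attained during the programme is downstream of the programme. One should not condition on a consequence of treatment, so the overall rates are the right comparison.
Pooled: the intensive programme 61.9% vs the standard programme 33.3%; the intensive programme is higher overall.

the intensive programme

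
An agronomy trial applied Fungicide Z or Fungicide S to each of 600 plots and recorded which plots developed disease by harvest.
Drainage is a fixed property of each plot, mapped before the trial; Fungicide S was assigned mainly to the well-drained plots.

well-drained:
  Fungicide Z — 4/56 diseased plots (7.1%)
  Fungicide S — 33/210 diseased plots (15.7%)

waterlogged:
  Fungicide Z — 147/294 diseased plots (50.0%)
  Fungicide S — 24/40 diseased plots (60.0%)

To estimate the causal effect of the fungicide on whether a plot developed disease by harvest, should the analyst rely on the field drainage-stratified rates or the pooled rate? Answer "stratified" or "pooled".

Field drainage differs across fungicides for reasons unrelated to any effect of the fungicide itself, and it separately predicts the outcome — a classic confounder. We must compare within field drainage levels.
Within each level — well-drained: 7.1% vs 15.7%; waterlogged: 50.0% vs 60.0% — Fungicide Z is lower every time.

stratified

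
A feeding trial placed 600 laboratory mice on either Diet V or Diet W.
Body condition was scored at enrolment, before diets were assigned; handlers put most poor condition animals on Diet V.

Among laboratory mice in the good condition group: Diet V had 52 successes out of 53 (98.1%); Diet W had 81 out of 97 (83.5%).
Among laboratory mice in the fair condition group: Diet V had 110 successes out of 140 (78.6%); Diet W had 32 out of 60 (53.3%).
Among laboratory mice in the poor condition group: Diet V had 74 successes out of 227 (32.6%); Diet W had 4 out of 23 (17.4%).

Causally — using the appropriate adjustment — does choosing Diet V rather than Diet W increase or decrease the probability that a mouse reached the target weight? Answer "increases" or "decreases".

increases

The stratified and pooled comparisons disagree (Diet V wins within each starting body condition; Diet W wins overall), so the answer turns on the causal role of starting body condition.
Since starting body condition is a pre-existing factor (not a product of the diet) and it affects the outcome on its own, it is a confounder. The stratified rates, not the pooled rate, identify the causal effect.
Within each level — good condition: 98.1% vs 83.5%; fair condition: 78.6% vs 53.3%; poor condition: 32.6% vs 17.4% — Diet V is higher every time.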